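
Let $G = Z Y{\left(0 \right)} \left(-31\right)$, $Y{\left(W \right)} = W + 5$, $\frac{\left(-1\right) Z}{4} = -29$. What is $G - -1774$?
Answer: $-16206$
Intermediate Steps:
$Z = 116$ ($Z = \left(-4\right) \left(-29\right) = 116$)
$Y{\left(W \right)} = 5 + W$
$G = -17980$ ($G = 116 \left(5 + 0\right) \left(-31\right) = 116 \cdot 5 \left(-31\right) = 580 \left(-31\right) = -17980$)
$G - -1774 = -17980 - -1774 = -17980 + 1774 = -16206$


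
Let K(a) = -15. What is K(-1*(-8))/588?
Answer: -5/196 ≈ -0.025510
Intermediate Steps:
K(-1*(-8))/588 = -15/588 = -15*1/588 = -5/196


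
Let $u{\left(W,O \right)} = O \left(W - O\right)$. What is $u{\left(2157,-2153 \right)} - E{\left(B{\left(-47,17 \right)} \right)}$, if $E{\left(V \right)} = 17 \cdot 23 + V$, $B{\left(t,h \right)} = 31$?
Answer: $-9279852$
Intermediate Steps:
$E{\left(V \right)} = 391 + V$
$u{\left(2157,-2153 \right)} - E{\left(B{\left(-47,17 \right)} \right)} = - 2153 \left(2157 - -2153\right) - \left(391 + 31\right) = - 2153 \left(2157 + 2153\right) - 422 = \left(-2153\right) 4310 - 422 = -9279430 - 422 = -9279852$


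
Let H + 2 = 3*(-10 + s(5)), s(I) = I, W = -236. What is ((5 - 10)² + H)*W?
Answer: -1888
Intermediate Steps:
H = -17 (H = -2 + 3*(-10 + 5) = -2 + 3*(-5) = -2 - 15 = -17)
((5 - 10)² + H)*W = ((5 - 10)² - 17)*(-236) = ((-5)² - 17)*(-236) = (25 - 17)*(-236) = 8*(-236) = -1888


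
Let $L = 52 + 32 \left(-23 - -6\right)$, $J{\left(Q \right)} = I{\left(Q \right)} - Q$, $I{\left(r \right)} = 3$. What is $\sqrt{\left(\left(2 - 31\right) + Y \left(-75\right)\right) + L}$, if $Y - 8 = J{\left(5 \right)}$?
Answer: $i \sqrt{971} \approx 31.161 i$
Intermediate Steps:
$J{\left(Q \right)} = 3 - Q$
$Y = 6$ ($Y = 8 + \left(3 - 5\right) = 8 - 2 = 6$)
$L = -492$ ($L = 52 + 32 \left(-23 + 6\right) = 52 + 32 \left(-17\right) = 52 - 544 = -492$)
$\sqrt{\left(\left(2 - 31\right) + Y \left(-75\right)\right) + L} = \sqrt{\left(\left(2 - 31\right) + 6 \left(-75\right)\right) - 492} = \sqrt{\left(\left(2 - 31\right) - 450\right) - 492} = \sqrt{\left(-29 - 450\right) - 492} = \sqrt{-479 - 492} = \sqrt{-971} = i \sqrt{971}$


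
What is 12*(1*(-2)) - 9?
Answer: -33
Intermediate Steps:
12*(1*(-2)) - 9 = 12*(-2) - 9 = -24 - 9 = -33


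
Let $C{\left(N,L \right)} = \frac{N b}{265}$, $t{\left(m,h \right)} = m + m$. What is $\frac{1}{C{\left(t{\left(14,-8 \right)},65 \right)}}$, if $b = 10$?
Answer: $\frac{53}{56} \approx 0.94643$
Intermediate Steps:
$t{\left(m,h \right)} = 2 m$
$C{\left(N,L \right)} = \frac{2 N}{53}$ ($C{\left(N,L \right)} = \frac{N 10}{265} = 10 N \frac{1}{265} = \frac{2 N}{53}$)
$\frac{1}{C{\left(t{\left(14,-8 \right)},65 \right)}} = \frac{1}{\frac{2}{53} \cdot 2 \cdot 14} = \frac{1}{\frac{2}{53} \cdot 28} = \frac{1}{\frac{56}{53}} = \frac{53}{56}$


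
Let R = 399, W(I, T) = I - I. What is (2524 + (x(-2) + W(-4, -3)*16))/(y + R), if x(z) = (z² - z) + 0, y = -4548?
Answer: -2530/4149 ≈ -0.60979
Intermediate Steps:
W(I, T) = 0
x(z) = z² - z
(2524 + (x(-2) + W(-4, -3)*16))/(y + R) = (2524 + (-2*(-1 - 2) + 0*16))/(-4548 + 399) = (2524 + (-2*(-3) + 0))/(-4149) = (2524 + (6 + 0))*(-1/4149) = (2524 + 6)*(-1/4149) = 2530*(-1/4149) = -2530/4149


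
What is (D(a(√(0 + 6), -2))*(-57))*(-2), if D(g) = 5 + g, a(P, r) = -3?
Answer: 228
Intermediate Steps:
(D(a(√(0 + 6), -2))*(-57))*(-2) = ((5 - 3)*(-57))*(-2) = (2*(-57))*(-2) = -114*(-2) = 228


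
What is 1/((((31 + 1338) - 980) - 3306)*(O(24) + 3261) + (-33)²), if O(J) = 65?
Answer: -1/9700853 ≈ -1.0308e-7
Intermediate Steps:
1/((((31 + 1338) - 980) - 3306)*(O(24) + 3261) + (-33)²) = 1/((((31 + 1338) - 980) - 3306)*(65 + 3261) + (-33)²) = 1/(((1369 - 980) - 3306)*3326 + 1089) = 1/((389 - 3306)*3326 + 1089) = 1/(-2917*3326 + 1089) = 1/(-9701942 + 1089) = 1/(-9700853) = -1/9700853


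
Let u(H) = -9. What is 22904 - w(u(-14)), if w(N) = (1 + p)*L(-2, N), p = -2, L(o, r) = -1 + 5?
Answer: 22908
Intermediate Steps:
L(o, r) = 4
w(N) = -4 (w(N) = (1 - 2)*4 = -1*4 = -4)
22904 - w(u(-14)) = 22904 - 1*(-4) = 22904 + 4 = 22908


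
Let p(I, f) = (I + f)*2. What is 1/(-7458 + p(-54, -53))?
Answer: -1/7672 ≈ -0.00013034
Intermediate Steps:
p(I, f) = 2*I + 2*f
1/(-7458 + p(-54, -53)) = 1/(-7458 + (2*(-54) + 2*(-53))) = 1/(-7458 + (-108 - 106)) = 1/(-7458 - 214) = 1/(-7672) = -1/7672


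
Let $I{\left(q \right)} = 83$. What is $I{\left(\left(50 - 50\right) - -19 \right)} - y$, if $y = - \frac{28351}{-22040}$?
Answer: $\frac{1800969}{22040} \approx 81.714$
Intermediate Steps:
$y = \frac{28351}{22040}$ ($y = \left(-28351\right) \left(- \frac{1}{22040}\right) = \frac{28351}{22040} \approx 1.2863$)
$I{\left(\left(50 - 50\right) - -19 \right)} - y = 83 - \frac{28351}{22040} = \frac{1800969}{22040}$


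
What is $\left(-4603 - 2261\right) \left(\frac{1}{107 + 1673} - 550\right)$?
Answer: $\frac{1679962284}{445} \approx 3.7752 \cdot 10^{6}$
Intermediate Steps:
$\left(-4603 - 2261\right) \left(\frac{1}{107 + 1673} - 550\right) = - 6864 \left(\frac{1}{1780} - 550\right) = \left(-6864\right) \left(- \frac{978999}{1780}\right) = \frac{1679962284}{445}$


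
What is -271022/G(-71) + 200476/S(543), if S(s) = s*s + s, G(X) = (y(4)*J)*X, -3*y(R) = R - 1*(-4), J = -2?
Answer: 939066143/1310802 ≈ 716.41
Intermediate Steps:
y(R) = -4/3 - R/3 (y(R) = -(R - 1*(-4))/3 = -(R + 4)/3 = -(4 + R)/3 = -4/3 - R/3)
G(X) = 16*X/3 (G(X) = ((-4/3 - 1/3*4)*(-2))*X = ((-4/3 - 4/3)*(-2))*X = (-8/3*(-2))*X = 16*X/3)
S(s) = s + s**2 (S(s) = s**2 + s = s + s**2)
-271022/G(-71) + 200476/S(543) = -271022/((16/3)*(-71)) + 200476/((543*(1 + 543))) = -271022/(-1136/3) + 200476/((543*544)) = -271022*(-3/1136) + 200476/295392 = 406533/568 + 200476*(1/295392) = 406533/568 + 50119/73848 = 939066143/1310802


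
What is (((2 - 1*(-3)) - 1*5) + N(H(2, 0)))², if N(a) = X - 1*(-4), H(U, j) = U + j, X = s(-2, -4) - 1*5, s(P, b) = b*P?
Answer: 49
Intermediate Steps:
s(P, b) = P*b
X = 3 (X = -2*(-4) - 1*5 = 8 - 5 = 3)
N(a) = 7 (N(a) = 3 - 1*(-4) = 3 + 4 = 7)
(((2 - 1*(-3)) - 1*5) + N(H(2, 0)))² = (((2 - 1*(-3)) - 1*5) + 7)² = (((2 + 3) - 5) + 7)² = ((5 - 5) + 7)² = (0 + 7)² = 7² = 49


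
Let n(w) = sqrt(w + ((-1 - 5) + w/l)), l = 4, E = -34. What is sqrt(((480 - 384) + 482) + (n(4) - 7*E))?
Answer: sqrt(816 + I) ≈ 28.566 + 0.0175*I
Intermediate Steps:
n(w) = sqrt(-6 + 5*w/4) (n(w) = sqrt(w + ((-1 - 5) + w/4)) = sqrt(w + (-6 + w*(1/4))) = sqrt(w + (-6 + w/4)) = sqrt(-6 + 5*w/4))
sqrt(((480 - 384) + 482) + (n(4) - 7*E)) = sqrt(((480 - 384) + 482) + (sqrt(-24 + 5*4)/2 - 7*(-34))) = sqrt((96 + 482) + (sqrt(-24 + 20)/2 + 238)) = sqrt(578 + (sqrt(-4)/2 + 238)) = sqrt(578 + ((2*I)/2 + 238)) = sqrt(578 + (I + 238)) = sqrt(578 + (238 + I)) = sqrt(816 + I)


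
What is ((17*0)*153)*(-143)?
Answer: 0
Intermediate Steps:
((17*0)*153)*(-143) = (0*153)*(-143) = 0*(-143) = 0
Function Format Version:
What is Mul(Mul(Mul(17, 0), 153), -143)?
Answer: 0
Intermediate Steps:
Mul(Mul(Mul(17, 0), 153), -143) = Mul(Mul(0, 153), -143) = Mul(0, -143) = 0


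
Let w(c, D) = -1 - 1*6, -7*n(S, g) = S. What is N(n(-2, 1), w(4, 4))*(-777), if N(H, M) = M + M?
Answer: 10878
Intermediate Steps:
n(S, g) = -S/7
w(c, D) = -7 (w(c, D) = -1 - 6 = -7)
N(H, M) = 2*M
N(n(-2, 1), w(4, 4))*(-777) = (2*(-7))*(-777) = -14*(-777) = 10878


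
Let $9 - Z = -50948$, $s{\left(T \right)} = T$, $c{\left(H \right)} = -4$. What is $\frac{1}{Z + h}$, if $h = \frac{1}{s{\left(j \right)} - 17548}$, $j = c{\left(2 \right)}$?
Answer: $\frac{17552}{894397263} \approx 1.9624 \cdot 10^{-5}$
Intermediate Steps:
$j = -4$
$h = - \frac{1}{17552}$ ($h = \frac{1}{-4 - 17548} = \frac{1}{-17552} = - \frac{1}{17552} \approx -5.6974 \cdot 10^{-5}$)
$Z = 50957$ ($Z = 9 - -50948 = 9 + 50948 = 50957$)
$\frac{1}{Z + h} = \frac{1}{50957 - \frac{1}{17552}} = \frac{1}{\frac{894397263}{17552}} = \frac{17552}{894397263}$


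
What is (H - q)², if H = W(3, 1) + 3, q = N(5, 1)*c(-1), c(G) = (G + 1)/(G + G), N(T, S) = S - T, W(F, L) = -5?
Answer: 4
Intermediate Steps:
c(G) = (1 + G)/(2*G) (c(G) = (1 + G)/((2*G)) = (1 + G)*(1/(2*G)) = (1 + G)/(2*G))
q = 0 (q = (1 - 1*5)*((½)*(1 - 1)/(-1)) = (1 - 5)*((½)*(-1)*0) = -4*0 = 0)
H = -2 (H = -5 + 3 = -2)
(H - q)² = (-2 - 1*0)² = (-2 + 0)² = (-2)² = 4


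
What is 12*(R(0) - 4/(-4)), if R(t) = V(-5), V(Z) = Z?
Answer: -48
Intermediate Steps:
R(t) = -5
12*(R(0) - 4/(-4)) = 12*(-5 - 4/(-4)) = 12*(-5 - 4*(-¼)) = 12*(-5 + 1) = 12*(-4) = -48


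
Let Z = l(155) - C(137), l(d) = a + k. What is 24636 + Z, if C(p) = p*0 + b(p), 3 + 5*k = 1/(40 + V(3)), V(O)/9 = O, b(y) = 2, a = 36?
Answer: 1652850/67 ≈ 24669.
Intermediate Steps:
V(O) = 9*O
k = -40/67 (k = -3/5 + 1/(5*(40 + 9*3)) = -3/5 + 1/(5*(40 + 27)) = -3/5 + (1/5)/67 = -3/5 + (1/5)*(1/67) = -3/5 + 1/335 = -40/67 ≈ -0.59702)
l(d) = 2372/67 (l(d) = 36 - 40/67 = 2372/67)
C(p) = 2 (C(p) = p*0 + 2 = 0 + 2 = 2)
Z = 2238/67 (Z = 2372/67 - 1*2 = 2372/67 - 2 = 2238/67 ≈ 33.403)
24636 + Z = 24636 + 2238/67 = 1652850/67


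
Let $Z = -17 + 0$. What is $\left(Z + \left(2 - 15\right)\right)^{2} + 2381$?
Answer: $3281$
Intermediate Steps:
$Z = -17$
$\left(Z + \left(2 - 15\right)\right)^{2} + 2381 = \left(-17 + \left(2 - 15\right)\right)^{2} + 2381 = \left(-17 - 13\right)^{2} + 2381 = \left(-30\right)^{2} + 2381 = 900 + 2381 = 3281$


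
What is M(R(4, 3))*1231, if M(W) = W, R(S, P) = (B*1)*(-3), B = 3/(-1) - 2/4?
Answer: 25851/2 ≈ 12926.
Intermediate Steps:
B = -7/2 (B = 3*(-1) - 2*¼ = -3 - ½ = -7/2 ≈ -3.5000)
R(S, P) = 21/2 (R(S, P) = -7/2*1*(-3) = -7/2*(-3) = 21/2)
M(R(4, 3))*1231 = (21/2)*1231 = 25851/2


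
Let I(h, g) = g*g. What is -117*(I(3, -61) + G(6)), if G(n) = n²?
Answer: -439569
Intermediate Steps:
I(h, g) = g²
-117*(I(3, -61) + G(6)) = -117*((-61)² + 6²) = -117*(3721 + 36) = -117*3757 = -439569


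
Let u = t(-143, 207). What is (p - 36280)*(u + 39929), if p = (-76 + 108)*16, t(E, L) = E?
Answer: -1423065648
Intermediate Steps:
p = 512 (p = 32*16 = 512)
u = -143
(p - 36280)*(u + 39929) = (512 - 36280)*(-143 + 39929) = -35768*39786 = -1423065648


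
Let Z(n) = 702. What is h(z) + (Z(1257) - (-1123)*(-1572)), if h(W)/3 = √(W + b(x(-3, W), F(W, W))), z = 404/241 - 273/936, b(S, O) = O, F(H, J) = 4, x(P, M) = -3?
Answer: -1764654 + √45035670/964 ≈ -1.7646e+6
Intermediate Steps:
z = 8009/5784 (z = 404*(1/241) - 273*1/936 = 404/241 - 7/24 = 8009/5784 ≈ 1.3847)
h(W) = 3*√(4 + W) (h(W) = 3*√(W + 4) = 3*√(4 + W))
h(z) + (Z(1257) - (-1123)*(-1572)) = 3*√(4 + 8009/5784) + (702 - (-1123)*(-1572)) = 3*√(31145/5784) + (702 - 1*1765356) = 3*(√45035670/2892) + (702 - 1765356) = √45035670/964 - 1764654 = -1764654 + √45035670/964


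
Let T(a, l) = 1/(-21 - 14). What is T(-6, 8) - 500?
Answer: -17501/35 ≈ -500.03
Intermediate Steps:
T(a, l) = -1/35 (T(a, l) = 1/(-35) = -1/35)
T(-6, 8) - 500 = -1/35 - 500 = -17501/35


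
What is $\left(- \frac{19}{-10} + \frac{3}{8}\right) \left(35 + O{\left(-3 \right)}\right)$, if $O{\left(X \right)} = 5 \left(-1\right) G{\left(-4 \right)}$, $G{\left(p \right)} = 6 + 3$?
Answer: $- \frac{91}{4} \approx -22.75$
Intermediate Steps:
$G{\left(p \right)} = 9$
$O{\left(X \right)} = -45$ ($O{\left(X \right)} = 5 \left(-1\right) 9 = \left(-5\right) 9 = -45$)
$\left(- \frac{19}{-10} + \frac{3}{8}\right) \left(35 + O{\left(-3 \right)}\right) = \left(- \frac{19}{-10} + \frac{3}{8}\right) \left(35 - 45\right) = \left(\left(-19\right) \left(- \frac{1}{10}\right) + 3 \cdot \frac{1}{8}\right) \left(-10\right) = \left(\frac{19}{10} + \frac{3}{8}\right) \left(-10\right) = \frac{91}{40} \left(-10\right) = - \frac{91}{4}$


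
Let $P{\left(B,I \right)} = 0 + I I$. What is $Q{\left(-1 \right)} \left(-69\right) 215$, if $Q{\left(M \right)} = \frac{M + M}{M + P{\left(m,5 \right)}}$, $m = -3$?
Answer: $\frac{4945}{4} \approx 1236.3$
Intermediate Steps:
$P{\left(B,I \right)} = I^{2}$ ($P{\left(B,I \right)} = 0 + I^{2} = I^{2}$)
$Q{\left(M \right)} = \frac{2 M}{25 + M}$ ($Q{\left(M \right)} = \frac{M + M}{M + 5^{2}} = \frac{2 M}{M + 25} = \frac{2 M}{25 + M}$)
$Q{\left(-1 \right)} \left(-69\right) 215 = 2 \left(-1\right) \frac{1}{25 - 1} \left(-69\right) 215 = 2 \left(-1\right) \frac{1}{24} \left(-69\right) 215 = \left(- \frac{1}{12}\right) \left(-69\right) 215 = \frac{23}{4} \cdot 215 = \frac{4945}{4}$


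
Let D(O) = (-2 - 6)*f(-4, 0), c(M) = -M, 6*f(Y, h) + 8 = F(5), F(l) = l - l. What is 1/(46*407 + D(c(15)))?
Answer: 3/56198 ≈ 5.3383e-5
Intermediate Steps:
F(l) = 0
f(Y, h) = -4/3 (f(Y, h) = -4/3 + (⅙)*0 = -4/3 + 0 = -4/3)
D(O) = 32/3 (D(O) = (-2 - 6)*(-4/3) = -8*(-4/3) = 32/3)
1/(46*407 + D(c(15))) = 1/(46*407 + 32/3) = 1/(18722 + 32/3) = 1/(56198/3) = 3/56198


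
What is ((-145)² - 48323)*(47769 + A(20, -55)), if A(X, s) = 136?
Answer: -1307710690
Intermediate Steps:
((-145)² - 48323)*(47769 + A(20, -55)) = ((-145)² - 48323)*(47769 + 136) = (21025 - 48323)*47905 = -27298*47905 = -1307710690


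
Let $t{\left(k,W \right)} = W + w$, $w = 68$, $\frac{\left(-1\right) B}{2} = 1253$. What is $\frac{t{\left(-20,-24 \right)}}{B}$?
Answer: $- \frac{22}{1253} \approx -0.017558$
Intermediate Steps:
$B = -2506$ ($B = \left(-2\right) 1253 = -2506$)
$t{\left(k,W \right)} = 68 + W$ ($t{\left(k,W \right)} = W + 68 = 68 + W$)
$\frac{t{\left(-20,-24 \right)}}{B} = \frac{68 - 24}{-2506} = 44 \left(- \frac{1}{2506}\right) = - \frac{22}{1253}$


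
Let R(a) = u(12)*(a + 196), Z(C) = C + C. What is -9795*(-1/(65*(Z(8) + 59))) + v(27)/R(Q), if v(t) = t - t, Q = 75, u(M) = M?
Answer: 653/325 ≈ 2.0092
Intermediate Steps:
Z(C) = 2*C
R(a) = 2352 + 12*a (R(a) = 12*(a + 196) = 12*(196 + a) = 2352 + 12*a)
v(t) = 0
-9795*(-1/(65*(Z(8) + 59))) + v(27)/R(Q) = -9795*(-1/(65*(2*8 + 59))) + 0/(2352 + 12*75) = -9795*(-1/(65*(16 + 59))) + 0/(2352 + 900) = -9795/((-65*75)) + 0/3252 = -9795/(-4875) + 0*(1/3252) = -9795*(-1/4875) + 0 = 653/325 + 0 = 653/325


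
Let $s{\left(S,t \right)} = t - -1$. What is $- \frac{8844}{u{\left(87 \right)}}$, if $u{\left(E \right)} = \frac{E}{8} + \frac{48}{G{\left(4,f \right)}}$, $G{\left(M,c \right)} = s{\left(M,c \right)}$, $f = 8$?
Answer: $- \frac{212256}{389} \approx -545.65$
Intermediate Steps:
$s{\left(S,t \right)} = 1 + t$ ($s{\left(S,t \right)} = t + 1 = 1 + t$)
$G{\left(M,c \right)} = 1 + c$
$u{\left(E \right)} = \frac{16}{3} + \frac{E}{8}$ ($u{\left(E \right)} = \frac{E}{8} + \frac{48}{1 + 8} = E \frac{1}{8} + \frac{48}{9} = \frac{E}{8} + 48 \cdot \frac{1}{9} = \frac{E}{8} + \frac{16}{3} = \frac{16}{3} + \frac{E}{8}$)
$- \frac{8844}{u{\left(87 \right)}} = - \frac{8844}{\frac{16}{3} + \frac{1}{8} \cdot 87} = - \frac{8844}{\frac{16}{3} + \frac{87}{8}} = - \frac{8844}{\frac{389}{24}} = \left(-8844\right) \frac{24}{389} = - \frac{212256}{389}$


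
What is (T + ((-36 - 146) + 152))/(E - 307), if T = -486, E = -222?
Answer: 516/529 ≈ 0.97543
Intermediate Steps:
(T + ((-36 - 146) + 152))/(E - 307) = (-486 + ((-36 - 146) + 152))/(-222 - 307) = (-486 + (-182 + 152))/(-529) = (-486 - 30)*(-1/529) = -516*(-1/529) = 516/529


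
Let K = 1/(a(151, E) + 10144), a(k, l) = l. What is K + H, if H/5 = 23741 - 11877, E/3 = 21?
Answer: 605479241/10207 ≈ 59320.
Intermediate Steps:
E = 63 (E = 3*21 = 63)
K = 1/10207 (K = 1/(63 + 10144) = 1/10207 ≈ 9.7972e-5)
H = 59320 (H = 5*(23741 - 11877) = 5*11864 = 59320)
K + H = 1/10207 + 59320 = 605479241/10207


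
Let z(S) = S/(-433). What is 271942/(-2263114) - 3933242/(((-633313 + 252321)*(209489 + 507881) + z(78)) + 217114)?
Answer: -8044719374715410077/66956548530400723026 ≈ -0.12015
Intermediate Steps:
z(S) = -S/433 (z(S) = S*(-1/433) = -S/433)
271942/(-2263114) - 3933242/(((-633313 + 252321)*(209489 + 507881) + z(78)) + 217114) = 271942/(-2263114) - 3933242/(((-633313 + 252321)*(209489 + 507881) - 1/433*78) + 217114) = 271942*(-1/2263114) - 3933242/((-380992*717370 - 78/433) + 217114) = -135971/1131557 - 3933242/((-273312231040 - 78/433) + 217114) = -135971/1131557 - 3933242/(-118344196040398/433 + 217114) = -135971/1131557 - 3933242/(-118344102030036/433) = -135971/1131557 - 3933242*(-433/118344102030036) = -135971/1131557 + 851546893/59172051015018 = -8044719374715410077/66956548530400723026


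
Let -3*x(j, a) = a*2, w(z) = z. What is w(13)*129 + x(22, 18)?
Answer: 1665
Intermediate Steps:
x(j, a) = -2*a/3 (x(j, a) = -a*2/3 = -2*a/3)
w(13)*129 + x(22, 18) = 13*129 - ⅔*18 = 1677 - 12 = 1665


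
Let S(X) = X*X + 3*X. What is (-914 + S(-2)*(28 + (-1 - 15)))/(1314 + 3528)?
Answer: -469/2421 ≈ -0.19372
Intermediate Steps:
S(X) = X² + 3*X
(-914 + S(-2)*(28 + (-1 - 15)))/(1314 + 3528) = (-914 + (-2*(3 - 2))*(28 + (-1 - 15)))/(1314 + 3528) = (-914 + (-2*1)*(28 - 16))/4842 = (-914 - 2*12)*(1/4842) = (-914 - 24)*(1/4842) = -938*1/4842 = -469/2421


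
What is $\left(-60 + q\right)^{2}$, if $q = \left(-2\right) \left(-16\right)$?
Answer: $784$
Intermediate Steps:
$q = 32$
$\left(-60 + q\right)^{2} = \left(-60 + 32\right)^{2} = \left(-28\right)^{2} = 784$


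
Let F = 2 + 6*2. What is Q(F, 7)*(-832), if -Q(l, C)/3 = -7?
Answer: -17472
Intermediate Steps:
F = 14 (F = 2 + 12 = 14)
Q(l, C) = 21 (Q(l, C) = -3*(-7) = 21)
Q(F, 7)*(-832) = 21*(-832) = -17472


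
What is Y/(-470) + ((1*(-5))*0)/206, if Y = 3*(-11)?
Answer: 33/470 ≈ 0.070213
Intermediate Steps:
Y = -33
Y/(-470) + ((1*(-5))*0)/206 = -33/(-470) + ((1*(-5))*0)/206 = -33*(-1/470) - 5*0*(1/206) = 33/470 + 0*(1/206) = 33/470 + 0 = 33/470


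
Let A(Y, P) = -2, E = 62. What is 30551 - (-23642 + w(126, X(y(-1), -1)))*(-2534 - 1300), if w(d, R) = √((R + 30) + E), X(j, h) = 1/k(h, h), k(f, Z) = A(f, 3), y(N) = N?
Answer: -90612877 + 1917*√366 ≈ -9.0576e+7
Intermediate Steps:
k(f, Z) = -2
X(j, h) = -½ (X(j, h) = 1/(-2) = -½)
w(d, R) = √(92 + R) (w(d, R) = √((R + 30) + 62) = √((30 + R) + 62) = √(92 + R))
30551 - (-23642 + w(126, X(y(-1), -1)))*(-2534 - 1300) = 30551 - (-23642 + √(92 - ½))*(-2534 - 1300) = 30551 - (-23642 + √(183/2))*(-3834) = 30551 - (-23642 + √366/2)*(-3834) = 30551 - (90643428 - 1917*√366) = 30551 + (-90643428 + 1917*√366) = -90612877 + 1917*√366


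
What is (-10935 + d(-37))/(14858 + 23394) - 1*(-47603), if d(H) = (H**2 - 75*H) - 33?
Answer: 455225783/9563 ≈ 47603.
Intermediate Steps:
d(H) = -33 + H**2 - 75*H
(-10935 + d(-37))/(14858 + 23394) - 1*(-47603) = (-10935 + (-33 + (-37)**2 - 75*(-37)))/(14858 + 23394) - 1*(-47603) = (-10935 + (-33 + 1369 + 2775))/38252 + 47603 = (-10935 + 4111)*(1/38252) + 47603 = -6824*1/38252 + 47603 = -1706/9563 + 47603 = 455225783/9563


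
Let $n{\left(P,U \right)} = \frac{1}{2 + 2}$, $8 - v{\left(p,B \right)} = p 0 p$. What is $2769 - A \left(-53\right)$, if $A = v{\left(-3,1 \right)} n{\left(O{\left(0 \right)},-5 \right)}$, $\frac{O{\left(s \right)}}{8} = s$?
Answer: $2875$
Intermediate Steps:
$O{\left(s \right)} = 8 s$
$v{\left(p,B \right)} = 8$ ($v{\left(p,B \right)} = 8 - p 0 p = 8 - 0 p = 8 - 0 = 8 + 0 = 8$)
$n{\left(P,U \right)} = \frac{1}{4}$
$A = 2$ ($A = 8 \cdot \frac{1}{4} = 2$)
$2769 - A \left(-53\right) = 2769 - 2 \left(-53\right) = 2769 - -106 = 2769 + 106 = 2875$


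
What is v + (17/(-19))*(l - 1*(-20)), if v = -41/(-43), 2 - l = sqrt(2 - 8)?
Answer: -15303/817 + 17*I*sqrt(6)/19 ≈ -18.731 + 2.1917*I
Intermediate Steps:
l = 2 - I*sqrt(6) (l = 2 - sqrt(2 - 8) = 2 - sqrt(-6) = 2 - I*sqrt(6) ≈ 2.0 - 2.4495*I)
v = 41/43 (v = -41*(-1/43) = 41/43 ≈ 0.95349)
v + (17/(-19))*(l - 1*(-20)) = 41/43 + (17/(-19))*((2 - I*sqrt(6)) - 1*(-20)) = 41/43 + (17*(-1/19))*((2 - I*sqrt(6)) + 20) = 41/43 - 17*(22 - I*sqrt(6))/19 = 41/43 + (-374/19 + 17*I*sqrt(6)/19) = -15303/817 + 17*I*sqrt(6)/19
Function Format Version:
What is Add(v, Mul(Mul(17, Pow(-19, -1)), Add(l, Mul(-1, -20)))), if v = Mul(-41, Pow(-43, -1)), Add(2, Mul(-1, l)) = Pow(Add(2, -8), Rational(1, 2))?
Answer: Add(Rational(-15303, 817), Mul(Rational(17, 19), I, Pow(6, Rational(1, 2)))) ≈ Add(-18.731, Mul(2.1917, I))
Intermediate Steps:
l = Add(2, Mul(-1, I, Pow(6, Rational(1, 2)))) (l = Add(2, Mul(-1, Pow(Add(2, -8), Rational(1, 2)))) = Add(2, Mul(-1, Pow(-6, Rational(1, 2)))) = Add(2, Mul(-1, Mul(I, Pow(6, Rational(1, 2))))) = Add(2, Mul(-1, I, Pow(6, Rational(1, 2)))) ≈ Add(2.0000, Mul(-2.4495, I)))
v = Rational(41, 43) (v = Mul(-41, Rational(-1, 43)) = Rational(41, 43) ≈ 0.95349)
Add(v, Mul(Mul(17, Pow(-19, -1)), Add(l, Mul(-1, -20)))) = Add(Rational(41, 43), Mul(Mul(17, Pow(-19, -1)), Add(Add(2, Mul(-1, I, Pow(6, Rational(1, 2)))), Mul(-1, -20)))) = Add(Rational(41, 43), Mul(Mul(17, Rational(-1, 19)), Add(Add(2, Mul(-1, I, Pow(6, Rational(1, 2)))), 20))) = Add(Rational(41, 43), Mul(Rational(-17, 19), Add(22, Mul(-1, I, Pow(6, Rational(1, 2)))))) = Add(Rational(41, 43), Add(Rational(-374, 19), Mul(Rational(17, 19), I, Pow(6, Rational(1, 2))))) = Add(Rational(-15303, 817), Mul(Rational(17, 19), I, Pow(6, Rational(1, 2))))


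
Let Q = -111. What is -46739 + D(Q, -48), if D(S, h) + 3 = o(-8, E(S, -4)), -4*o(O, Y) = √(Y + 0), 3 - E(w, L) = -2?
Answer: -46742 - √5/4 ≈ -46743.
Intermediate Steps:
E(w, L) = 5 (E(w, L) = 3 - 1*(-2) = 3 + 2 = 5)
o(O, Y) = -√Y/4 (o(O, Y) = -√(Y + 0)/4 = -√Y/4)
D(S, h) = -3 - √5/4
-46739 + D(Q, -48) = -46739 + (-3 - √5/4) = -46742 - √5/4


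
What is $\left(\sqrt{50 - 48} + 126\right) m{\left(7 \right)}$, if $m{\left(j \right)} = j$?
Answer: $882 + 7 \sqrt{2} \approx 891.9$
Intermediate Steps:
$\left(\sqrt{50 - 48} + 126\right) m{\left(7 \right)} = \left(\sqrt{50 - 48} + 126\right) 7 = \left(\sqrt{2} + 126\right) 7 = \left(126 + \sqrt{2}\right) 7 = 882 + 7 \sqrt{2}$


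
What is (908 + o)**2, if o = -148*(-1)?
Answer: 1115136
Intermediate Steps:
o = 148
(908 + o)**2 = (908 + 148)**2 = 1056**2 = 1115136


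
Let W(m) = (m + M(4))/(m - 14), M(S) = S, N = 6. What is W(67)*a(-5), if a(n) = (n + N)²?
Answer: 71/53 ≈ 1.3396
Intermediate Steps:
W(m) = (4 + m)/(-14 + m) (W(m) = (m + 4)/(m - 14) = (4 + m)/(-14 + m))
a(n) = (6 + n)² (a(n) = (n + 6)² = (6 + n)²)
W(67)*a(-5) = ((4 + 67)/(-14 + 67))*(6 - 5)² = (71/53)*1² = ((1/53)*71)*1 = (71/53)*1 = 71/53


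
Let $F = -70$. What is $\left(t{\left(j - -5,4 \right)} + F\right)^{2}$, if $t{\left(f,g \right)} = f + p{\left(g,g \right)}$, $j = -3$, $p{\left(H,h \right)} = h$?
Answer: $4096$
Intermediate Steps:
$t{\left(f,g \right)} = f + g$
$\left(t{\left(j - -5,4 \right)} + F\right)^{2} = \left(\left(\left(-3 - -5\right) + 4\right) - 70\right)^{2} = \left(\left(\left(-3 + 5\right) + 4\right) - 70\right)^{2} = \left(\left(2 + 4\right) - 70\right)^{2} = \left(6 - 70\right)^{2} = \left(-64\right)^{2} = 4096$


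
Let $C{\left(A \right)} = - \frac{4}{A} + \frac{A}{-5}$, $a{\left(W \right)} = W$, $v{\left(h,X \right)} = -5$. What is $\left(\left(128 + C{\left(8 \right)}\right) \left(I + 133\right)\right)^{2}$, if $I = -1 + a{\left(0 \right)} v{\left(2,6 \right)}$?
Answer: $\frac{6904612836}{25} \approx 2.7618 \cdot 10^{8}$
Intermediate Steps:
$I = -1$ ($I = -1 + 0 \left(-5\right) = -1 + 0 = -1$)
$C{\left(A \right)} = - \frac{4}{A} - \frac{A}{5}$ ($C{\left(A \right)} = - \frac{4}{A} + A \left(- \frac{1}{5}\right) = - \frac{4}{A} - \frac{A}{5}$)
$\left(\left(128 + C{\left(8 \right)}\right) \left(I + 133\right)\right)^{2} = \left(\left(128 - \left(\frac{8}{5} + \frac{4}{8}\right)\right) \left(-1 + 133\right)\right)^{2} = \left(\left(128 - \frac{21}{10}\right) 132\right)^{2} = \left(\frac{1259}{10} \cdot 132\right)^{2} = \left(\frac{83094}{5}\right)^{2} = \frac{6904612836}{25}$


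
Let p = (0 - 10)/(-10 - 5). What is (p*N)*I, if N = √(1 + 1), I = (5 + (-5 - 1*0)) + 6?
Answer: 4*√2 ≈ 5.6569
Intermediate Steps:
I = 6 (I = (5 + (-5 + 0)) + 6 = (5 - 5) + 6 = 0 + 6 = 6)
p = ⅔ (p = -10/(-15) = -10*(-1/15) = ⅔ ≈ 0.66667)
N = √2 ≈ 1.4142
(p*N)*I = (2*√2/3)*6 = 4*√2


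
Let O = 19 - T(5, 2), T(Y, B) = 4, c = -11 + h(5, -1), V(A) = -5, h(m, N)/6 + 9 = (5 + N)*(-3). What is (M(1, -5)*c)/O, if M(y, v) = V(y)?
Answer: 137/3 ≈ 45.667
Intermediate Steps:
h(m, N) = -144 - 18*N (h(m, N) = -54 + 6*((5 + N)*(-3)) = -54 + 6*(-15 - 3*N) = -54 + (-90 - 18*N) = -144 - 18*N)
M(y, v) = -5
c = -137 (c = -11 + (-144 - 18*(-1)) = -11 + (-144 + 18) = -11 - 126 = -137)
O = 15 (O = 19 - 1*4 = 19 - 4 = 15)
(M(1, -5)*c)/O = -5*(-137)/15 = 685*(1/15) = 137/3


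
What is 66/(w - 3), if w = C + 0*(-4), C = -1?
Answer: -33/2 ≈ -16.500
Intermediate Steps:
w = -1 (w = -1 + 0*(-4) = -1 + 0 = -1)
66/(w - 3) = 66/(-1 - 3) = 66/(-4) = -¼*66 = -33/2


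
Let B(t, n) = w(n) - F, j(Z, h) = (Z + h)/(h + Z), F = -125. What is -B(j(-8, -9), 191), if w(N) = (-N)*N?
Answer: 36356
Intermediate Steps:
w(N) = -N²
j(Z, h) = 1 (j(Z, h) = (Z + h)/(Z + h) = 1)
B(t, n) = 125 - n² (B(t, n) = -n² - 1*(-125) = -n² + 125 = 125 - n²)
-B(j(-8, -9), 191) = -(125 - 1*191²) = -(125 - 1*36481) = -(125 - 36481) = -1*(-36356) = 36356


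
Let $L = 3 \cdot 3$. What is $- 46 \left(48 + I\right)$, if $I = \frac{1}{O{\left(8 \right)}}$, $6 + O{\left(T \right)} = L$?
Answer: $- \frac{6670}{3} \approx -2223.3$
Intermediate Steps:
$L = 9$
$O{\left(T \right)} = 3$ ($O{\left(T \right)} = -6 + 9 = 3$)
$I = \frac{1}{3} \approx 0.33333$
$- 46 \left(48 + I\right) = - 46 \left(48 + \frac{1}{3}\right) = \left(-46\right) \frac{145}{3} = - \frac{6670}{3}$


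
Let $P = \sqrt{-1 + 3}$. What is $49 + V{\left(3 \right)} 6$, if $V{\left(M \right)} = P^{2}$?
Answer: $61$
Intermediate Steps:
$P = \sqrt{2} \approx 1.4142$
$V{\left(M \right)} = 2$ ($V{\left(M \right)} = \left(\sqrt{2}\right)^{2} = 2$)
$49 + V{\left(3 \right)} 6 = 49 + 2 \cdot 6 = 49 + 12 = 61$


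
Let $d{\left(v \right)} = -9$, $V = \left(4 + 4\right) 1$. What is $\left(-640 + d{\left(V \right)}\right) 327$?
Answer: $-212223$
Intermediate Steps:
$V = 8$ ($V = 8 \cdot 1 = 8$)
$\left(-640 + d{\left(V \right)}\right) 327 = \left(-640 - 9\right) 327 = \left(-649\right) 327 = -212223$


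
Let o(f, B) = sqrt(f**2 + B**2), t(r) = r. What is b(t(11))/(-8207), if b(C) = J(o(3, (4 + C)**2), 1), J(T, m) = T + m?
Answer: -1/8207 - 3*sqrt(5626)/8207 ≈ -0.027540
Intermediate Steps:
o(f, B) = sqrt(B**2 + f**2)
b(C) = 1 + sqrt(9 + (4 + C)**4) (b(C) = sqrt(((4 + C)**2)**2 + 3**2) + 1 = sqrt((4 + C)**4 + 9) + 1 = sqrt(9 + (4 + C)**4) + 1 = 1 + sqrt(9 + (4 + C)**4))
b(t(11))/(-8207) = (1 + sqrt(9 + (4 + 11)**4))/(-8207) = (1 + sqrt(9 + 15**4))*(-1/8207) = (1 + sqrt(9 + 50625))*(-1/8207) = (1 + sqrt(50634))*(-1/8207) = (1 + 3*sqrt(5626))*(-1/8207) = -1/8207 - 3*sqrt(5626)/8207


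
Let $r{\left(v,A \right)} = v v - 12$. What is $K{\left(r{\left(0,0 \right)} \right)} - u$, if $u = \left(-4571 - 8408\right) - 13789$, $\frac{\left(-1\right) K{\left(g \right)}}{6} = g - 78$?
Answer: $27308$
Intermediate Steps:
$r{\left(v,A \right)} = -12 + v^{2}$ ($r{\left(v,A \right)} = v^{2} - 12 = -12 + v^{2}$)
$K{\left(g \right)} = 468 - 6 g$ ($K{\left(g \right)} = - 6 \left(g - 78\right) = - 6 \left(-78 + g\right) = 468 - 6 g$)
$u = -26768$ ($u = -12979 - 13789 = -26768$)
$K{\left(r{\left(0,0 \right)} \right)} - u = \left(468 - 6 \left(-12 + 0^{2}\right)\right) - -26768 = \left(468 - 6 \left(-12 + 0\right)\right) + 26768 = \left(468 - -72\right) + 26768 = \left(468 + 72\right) + 26768 = 540 + 26768 = 27308$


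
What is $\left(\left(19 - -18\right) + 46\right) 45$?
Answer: $3735$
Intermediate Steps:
$\left(\left(19 - -18\right) + 46\right) 45 = \left(\left(19 + 18\right) + 46\right) 45 = \left(37 + 46\right) 45 = 83 \cdot 45 = 3735$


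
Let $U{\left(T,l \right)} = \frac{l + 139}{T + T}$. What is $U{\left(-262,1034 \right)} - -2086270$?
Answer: $\frac{1093204307}{524} \approx 2.0863 \cdot 10^{6}$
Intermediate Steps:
$U{\left(T,l \right)} = \frac{139 + l}{2 T}$
$U{\left(-262,1034 \right)} - -2086270 = \frac{139 + 1034}{2 \left(-262\right)} - -2086270 = \frac{1}{2} \left(- \frac{1}{262}\right) 1173 + 2086270 = - \frac{1173}{524} + 2086270 = \frac{1093204307}{524}$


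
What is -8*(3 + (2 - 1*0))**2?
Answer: -200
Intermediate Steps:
-8*(3 + (2 - 1*0))**2 = -8*(3 + (2 + 0))**2 = -8*(3 + 2)**2 = -8*5**2 = -8*25 = -200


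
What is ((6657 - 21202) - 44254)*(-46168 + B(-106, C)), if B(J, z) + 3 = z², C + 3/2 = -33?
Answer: 10579292477/4 ≈ 2.6448e+9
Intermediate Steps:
C = -69/2 (C = -3/2 - 33 = -69/2 ≈ -34.500)
B(J, z) = -3 + z²
((6657 - 21202) - 44254)*(-46168 + B(-106, C)) = ((6657 - 21202) - 44254)*(-46168 + (-3 + (-69/2)²)) = (-14545 - 44254)*(-46168 + (-3 + 4761/4)) = -58799*(-46168 + 4749/4) = -58799*(-179923/4) = 10579292477/4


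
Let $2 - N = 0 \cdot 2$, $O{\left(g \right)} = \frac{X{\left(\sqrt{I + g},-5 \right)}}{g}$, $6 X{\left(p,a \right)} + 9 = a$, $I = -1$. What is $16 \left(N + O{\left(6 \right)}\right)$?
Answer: $\frac{232}{9} \approx 25.778$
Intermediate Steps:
$X{\left(p,a \right)} = - \frac{3}{2} + \frac{a}{6}$
$O{\left(g \right)} = - \frac{7}{3 g}$ ($O{\left(g \right)} = \frac{- \frac{3}{2} + \frac{1}{6} \left(-5\right)}{g} = \frac{- \frac{3}{2} - \frac{5}{6}}{g} = - \frac{7}{3 g}$)
$N = 2$ ($N = 2 - 0 \cdot 2 = 2 - 0 = 2 + 0 = 2$)
$16 \left(N + O{\left(6 \right)}\right) = 16 \left(2 - \frac{7}{3 \cdot 6}\right) = 16 \left(2 - \frac{7}{18}\right) = 16 \cdot \frac{29}{18} = \frac{232}{9}$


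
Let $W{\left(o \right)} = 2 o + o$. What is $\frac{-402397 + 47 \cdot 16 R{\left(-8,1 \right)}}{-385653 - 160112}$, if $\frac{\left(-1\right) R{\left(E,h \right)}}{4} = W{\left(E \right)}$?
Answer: $\frac{66041}{109153} \approx 0.60503$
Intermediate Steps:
$W{\left(o \right)} = 3 o$
$R{\left(E,h \right)} = - 12 E$ ($R{\left(E,h \right)} = - 4 \cdot 3 E = - 12 E$)
$\frac{-402397 + 47 \cdot 16 R{\left(-8,1 \right)}}{-385653 - 160112} = \frac{-402397 + 47 \cdot 16 \left(\left(-12\right) \left(-8\right)\right)}{-385653 - 160112} = \frac{-402397 + 752 \cdot 96}{-545765} = \left(-402397 + 72192\right) \left(- \frac{1}{545765}\right) = \left(-330205\right) \left(- \frac{1}{545765}\right) = \frac{66041}{109153}$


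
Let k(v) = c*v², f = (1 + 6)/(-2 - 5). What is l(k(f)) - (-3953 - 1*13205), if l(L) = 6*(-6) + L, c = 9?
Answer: 17131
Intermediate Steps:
f = -1 (f = 7/(-7) = 7*(-⅐) = -1)
k(v) = 9*v²
l(L) = -36 + L
l(k(f)) - (-3953 - 1*13205) = (-36 + 9*(-1)²) - (-3953 - 1*13205) = (-36 + 9*1) - (-3953 - 13205) = (-36 + 9) - 1*(-17158) = -27 + 17158 = 17131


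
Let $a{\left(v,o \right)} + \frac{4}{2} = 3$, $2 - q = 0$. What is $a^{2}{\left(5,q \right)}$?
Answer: $1$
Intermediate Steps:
$q = 2$ ($q = 2 - 0 = 2 + 0 = 2$)
$a{\left(v,o \right)} = 1$ ($a{\left(v,o \right)} = -2 + 3 = 1$)
$a^{2}{\left(5,q \right)} = 1^{2} = 1$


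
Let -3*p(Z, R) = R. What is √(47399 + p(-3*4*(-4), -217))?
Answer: √427242/3 ≈ 217.88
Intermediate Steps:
p(Z, R) = -R/3
√(47399 + p(-3*4*(-4), -217)) = √(47399 - ⅓*(-217)) = √(47399 + 217/3) = √(142414/3) = √427242/3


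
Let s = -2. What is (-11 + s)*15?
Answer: -195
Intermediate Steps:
(-11 + s)*15 = (-11 - 2)*15 = -13*15 = -195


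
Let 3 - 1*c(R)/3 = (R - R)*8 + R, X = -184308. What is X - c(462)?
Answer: -182931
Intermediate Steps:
c(R) = 9 - 3*R (c(R) = 9 - 3*((R - R)*8 + R) = 9 - 3*(0*8 + R) = 9 - 3*(0 + R) = 9 - 3*R)
X - c(462) = -184308 - (9 - 3*462) = -184308 - (9 - 1386) = -184308 - 1*(-1377) = -184308 + 1377 = -182931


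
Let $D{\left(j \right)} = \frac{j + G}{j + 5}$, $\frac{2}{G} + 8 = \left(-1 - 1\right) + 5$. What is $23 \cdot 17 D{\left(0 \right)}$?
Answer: $- \frac{782}{25} \approx -31.28$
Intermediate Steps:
$G = - \frac{2}{5}$ ($G = \frac{2}{-8 + \left(\left(-1 - 1\right) + 5\right)} = \frac{2}{-8 + \left(-2 + 5\right)} = \frac{2}{-8 + 3} = \frac{2}{-5} = 2 \left(- \frac{1}{5}\right) = - \frac{2}{5} \approx -0.4$)
$D{\left(j \right)} = \frac{- \frac{2}{5} + j}{5 + j}$ ($D{\left(j \right)} = \frac{j - \frac{2}{5}}{j + 5} = \frac{- \frac{2}{5} + j}{5 + j}$)
$23 \cdot 17 D{\left(0 \right)} = 23 \cdot 17 \frac{- \frac{2}{5} + 0}{5 + 0} = 391 \cdot \frac{1}{5} \left(- \frac{2}{5}\right) = 391 \left(- \frac{2}{25}\right) = - \frac{782}{25}$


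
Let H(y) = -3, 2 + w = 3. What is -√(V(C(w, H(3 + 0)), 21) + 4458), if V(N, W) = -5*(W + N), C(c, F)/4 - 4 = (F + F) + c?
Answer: -√4373 ≈ -66.129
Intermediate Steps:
w = 1 (w = -2 + 3 = 1)
C(c, F) = 16 + 4*c + 8*F (C(c, F) = 16 + 4*((F + F) + c) = 16 + 4*(2*F + c) = 16 + 4*(c + 2*F) = 16 + (4*c + 8*F) = 16 + 4*c + 8*F)
V(N, W) = -5*N - 5*W (V(N, W) = -5*(N + W) = -5*N - 5*W)
-√(V(C(w, H(3 + 0)), 21) + 4458) = -√((-5*(16 + 4*1 + 8*(-3)) - 5*21) + 4458) = -√((-5*(16 + 4 - 24) - 105) + 4458) = -√((-5*(-4) - 105) + 4458) = -√((20 - 105) + 4458) = -√(-85 + 4458) = -√4373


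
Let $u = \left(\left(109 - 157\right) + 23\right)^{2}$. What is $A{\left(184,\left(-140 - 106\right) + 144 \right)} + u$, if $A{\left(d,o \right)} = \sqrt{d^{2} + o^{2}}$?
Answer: $625 + 2 \sqrt{11065} \approx 835.38$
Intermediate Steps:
$u = 625$ ($u = \left(-48 + 23\right)^{2} = \left(-25\right)^{2} = 625$)
$A{\left(184,\left(-140 - 106\right) + 144 \right)} + u = \sqrt{184^{2} + \left(\left(-140 - 106\right) + 144\right)^{2}} + 625 = \sqrt{33856 + \left(-246 + 144\right)^{2}} + 625 = \sqrt{33856 + \left(-102\right)^{2}} + 625 = \sqrt{33856 + 10404} + 625 = \sqrt{44260} + 625 = 2 \sqrt{11065} + 625 = 625 + 2 \sqrt{11065}$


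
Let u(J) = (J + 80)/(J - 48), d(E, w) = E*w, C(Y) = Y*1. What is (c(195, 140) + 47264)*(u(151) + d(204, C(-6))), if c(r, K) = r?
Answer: -5972288019/103 ≈ -5.7983e+7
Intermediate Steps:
C(Y) = Y
u(J) = (80 + J)/(-48 + J)
(c(195, 140) + 47264)*(u(151) + d(204, C(-6))) = (195 + 47264)*((80 + 151)/(-48 + 151) + 204*(-6)) = 47459*(231/103 - 1224) = 47459*(-125841/103) = -5972288019/103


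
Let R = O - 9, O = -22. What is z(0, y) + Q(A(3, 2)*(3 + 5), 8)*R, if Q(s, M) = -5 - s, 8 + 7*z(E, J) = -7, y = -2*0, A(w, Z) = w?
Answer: 6278/7 ≈ 896.86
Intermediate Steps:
y = 0
z(E, J) = -15/7 (z(E, J) = -8/7 + (⅐)*(-7) = -8/7 - 1 = -15/7)
R = -31 (R = -22 - 9 = -31)
z(0, y) + Q(A(3, 2)*(3 + 5), 8)*R = -15/7 + (-5 - 3*(3 + 5))*(-31) = -15/7 + (-5 - 3*8)*(-31) = -15/7 + (-5 - 1*24)*(-31) = -15/7 + (-5 - 24)*(-31) = -15/7 - 29*(-31) = -15/7 + 899 = 6278/7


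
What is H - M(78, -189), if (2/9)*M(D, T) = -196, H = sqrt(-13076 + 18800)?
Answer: 882 + 6*sqrt(159) ≈ 957.66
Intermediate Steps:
H = 6*sqrt(159) (H = sqrt(5724) = 6*sqrt(159) ≈ 75.657)
M(D, T) = -882 (M(D, T) = (9/2)*(-196) = -882)
H - M(78, -189) = 6*sqrt(159) - 1*(-882) = 6*sqrt(159) + 882 = 882 + 6*sqrt(159)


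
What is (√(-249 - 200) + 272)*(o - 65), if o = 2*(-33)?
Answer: -35632 - 131*I*√449 ≈ -35632.0 - 2775.8*I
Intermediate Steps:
o = -66
(√(-249 - 200) + 272)*(o - 65) = (√(-249 - 200) + 272)*(-66 - 65) = (√(-449) + 272)*(-131) = (I*√449 + 272)*(-131) = (272 + I*√449)*(-131) = -35632 - 131*I*√449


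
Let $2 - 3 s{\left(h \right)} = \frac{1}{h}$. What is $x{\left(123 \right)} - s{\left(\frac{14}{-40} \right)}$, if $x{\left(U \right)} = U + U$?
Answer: $\frac{5132}{21} \approx 244.38$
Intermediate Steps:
$x{\left(U \right)} = 2 U$
$s{\left(h \right)} = \frac{2}{3} - \frac{1}{3 h}$
$x{\left(123 \right)} - s{\left(\frac{14}{-40} \right)} = 2 \cdot 123 - \frac{-1 + 2 \frac{14}{-40}}{3 \frac{14}{-40}} = 246 - \frac{-1 + 2 \cdot 14 \left(- \frac{1}{40}\right)}{3 \cdot 14 \left(- \frac{1}{40}\right)} = 246 - \frac{-1 + 2 \left(- \frac{7}{20}\right)}{3 \left(- \frac{7}{20}\right)} = 246 - \frac{1}{3} \left(- \frac{20}{7}\right) \left(-1 - \frac{7}{10}\right) = 246 - \frac{1}{3} \left(- \frac{20}{7}\right) \left(- \frac{17}{10}\right) = 246 - \frac{34}{21} = \frac{5132}{21}$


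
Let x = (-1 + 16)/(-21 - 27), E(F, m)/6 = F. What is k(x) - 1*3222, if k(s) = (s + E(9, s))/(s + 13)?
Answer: -653207/203 ≈ -3217.8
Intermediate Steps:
E(F, m) = 6*F
x = -5/16 (x = 15/(-48) = 15*(-1/48) = -5/16 ≈ -0.31250)
k(s) = (54 + s)/(13 + s) (k(s) = (s + 6*9)/(s + 13) = (s + 54)/(13 + s) = (54 + s)/(13 + s))
k(x) - 1*3222 = (54 - 5/16)/(13 - 5/16) - 1*3222 = (859/16)/(203/16) - 3222 = (16/203)*(859/16) - 3222 = 859/203 - 3222 = -653207/203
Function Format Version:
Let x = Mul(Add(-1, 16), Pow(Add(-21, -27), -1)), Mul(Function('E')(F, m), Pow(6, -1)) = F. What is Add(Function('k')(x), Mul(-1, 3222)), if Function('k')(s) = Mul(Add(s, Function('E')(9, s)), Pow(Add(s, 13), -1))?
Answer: Rational(-653207, 203) ≈ -3217.8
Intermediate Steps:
Function('E')(F, m) = Mul(6, F)
x = Rational(-5, 16) (x = Mul(15, Pow(-48, -1)) = Mul(15, Rational(-1, 48)) = Rational(-5, 16) ≈ -0.31250)
Function('k')(s) = Mul(Pow(Add(13, s), -1), Add(54, s)) (Function('k')(s) = Mul(Add(s, Mul(6, 9)), Pow(Add(s, 13), -1)) = Mul(Add(s, 54), Pow(Add(13, s), -1)) = Mul(Add(54, s), Pow(Add(13, s), -1)) = Mul(Pow(Add(13, s), -1), Add(54, s)))
Add(Function('k')(x), Mul(-1, 3222)) = Add(Mul(Pow(Add(13, Rational(-5, 16)), -1), Add(54, Rational(-5, 16))), Mul(-1, 3222)) = Add(Mul(Pow(Rational(203, 16), -1), Rational(859, 16)), -3222) = Add(Mul(Rational(16, 203), Rational(859, 16)), -3222) = Add(Rational(859, 203), -3222) = Rational(-653207, 203)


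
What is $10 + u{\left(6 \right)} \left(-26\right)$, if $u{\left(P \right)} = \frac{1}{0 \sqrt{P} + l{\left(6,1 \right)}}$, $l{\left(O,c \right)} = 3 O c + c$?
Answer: $\frac{164}{19} \approx 8.6316$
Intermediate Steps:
$l{\left(O,c \right)} = c + 3 O c$ ($l{\left(O,c \right)} = 3 O c + c = c + 3 O c$)
$u{\left(P \right)} = \frac{1}{19}$ ($u{\left(P \right)} = \frac{1}{0 \sqrt{P} + 1 \left(1 + 3 \cdot 6\right)} = \frac{1}{0 + 1 \left(1 + 18\right)} = \frac{1}{0 + 1 \cdot 19} = \frac{1}{0 + 19} = \frac{1}{19}$)
$10 + u{\left(6 \right)} \left(-26\right) = 10 + \frac{1}{19} \left(-26\right) = 10 - \frac{26}{19} = \frac{164}{19}$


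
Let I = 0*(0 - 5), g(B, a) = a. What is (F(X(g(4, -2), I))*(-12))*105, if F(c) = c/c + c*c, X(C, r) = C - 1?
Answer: -12600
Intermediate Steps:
I = 0 (I = 0*(-5) = 0)
X(C, r) = -1 + C
F(c) = 1 + c²
(F(X(g(4, -2), I))*(-12))*105 = ((1 + (-1 - 2)²)*(-12))*105 = ((1 + (-3)²)*(-12))*105 = ((1 + 9)*(-12))*105 = (10*(-12))*105 = -120*105 = -12600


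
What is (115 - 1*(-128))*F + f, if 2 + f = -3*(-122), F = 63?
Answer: 15673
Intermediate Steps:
f = 364 (f = -2 - 3*(-122) = -2 + 366 = 364)
(115 - 1*(-128))*F + f = (115 - 1*(-128))*63 + 364 = (115 + 128)*63 + 364 = 243*63 + 364 = 15309 + 364 = 15673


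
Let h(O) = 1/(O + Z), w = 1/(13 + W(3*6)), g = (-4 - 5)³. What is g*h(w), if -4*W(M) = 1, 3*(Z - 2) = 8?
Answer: -37179/242 ≈ -153.63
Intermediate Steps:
Z = 14/3 (Z = 2 + (⅓)*8 = 2 + 8/3 = 14/3 ≈ 4.6667)
W(M) = -¼ (W(M) = -¼*1 = -¼)
g = -729 (g = (-9)³ = -729)
w = 4/51 (w = 1/(13 - ¼) = 1/(51/4) = 4/51 ≈ 0.078431)
h(O) = 1/(14/3 + O) (h(O) = 1/(O + 14/3) = 1/(14/3 + O))
g*h(w) = -2187/(14 + 3*(4/51)) = -2187/(14 + 4/17) = -2187/242/17 = -2187*17/242 = -729*51/242 = -37179/242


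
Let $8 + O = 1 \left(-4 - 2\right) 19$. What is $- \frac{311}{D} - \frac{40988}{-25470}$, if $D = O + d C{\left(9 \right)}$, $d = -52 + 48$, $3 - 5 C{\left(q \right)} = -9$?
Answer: $\frac{33287977}{8379630} \approx 3.9725$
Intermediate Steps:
$C{\left(q \right)} = \frac{12}{5}$ ($C{\left(q \right)} = \frac{3}{5} - - \frac{9}{5} = \frac{3}{5} + \frac{9}{5} = \frac{12}{5}$)
$d = -4$
$O = -122$ ($O = -8 + 1 \left(-4 - 2\right) 19 = -8 + 1 \left(-6\right) 19 = -8 - 114 = -122$)
$D = - \frac{658}{5}$ ($D = -122 - \frac{48}{5} = - \frac{658}{5} \approx -131.6$)
$- \frac{311}{D} - \frac{40988}{-25470} = - \frac{311}{- \frac{658}{5}} - \frac{40988}{-25470} = \left(-311\right) \left(- \frac{5}{658}\right) - - \frac{20494}{12735} = \frac{1555}{658} + \frac{20494}{12735} = \frac{33287977}{8379630}$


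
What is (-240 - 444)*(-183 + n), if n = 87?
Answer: 65664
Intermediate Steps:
(-240 - 444)*(-183 + n) = (-240 - 444)*(-183 + 87) = -684*(-96) = 65664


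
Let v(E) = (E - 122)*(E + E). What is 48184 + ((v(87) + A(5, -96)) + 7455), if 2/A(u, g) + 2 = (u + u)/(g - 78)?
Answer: 8869097/179 ≈ 49548.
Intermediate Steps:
v(E) = 2*E*(-122 + E) (v(E) = (-122 + E)*(2*E) = 2*E*(-122 + E))
A(u, g) = 2/(-2 + 2*u/(-78 + g)) (A(u, g) = 2/(-2 + (u + u)/(g - 78)) = 2/(-2 + (2*u)/(-78 + g)) = 2/(-2 + 2*u/(-78 + g)))
48184 + ((v(87) + A(5, -96)) + 7455) = 48184 + ((2*87*(-122 + 87) + (-78 - 96)/(78 + 5 - 1*(-96))) + 7455) = 48184 + ((2*87*(-35) - 174/(78 + 5 + 96)) + 7455) = 48184 + ((-6090 - 174/179) + 7455) = 48184 + (-1090284/179 + 7455) = 48184 + 244161/179 = 8869097/179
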